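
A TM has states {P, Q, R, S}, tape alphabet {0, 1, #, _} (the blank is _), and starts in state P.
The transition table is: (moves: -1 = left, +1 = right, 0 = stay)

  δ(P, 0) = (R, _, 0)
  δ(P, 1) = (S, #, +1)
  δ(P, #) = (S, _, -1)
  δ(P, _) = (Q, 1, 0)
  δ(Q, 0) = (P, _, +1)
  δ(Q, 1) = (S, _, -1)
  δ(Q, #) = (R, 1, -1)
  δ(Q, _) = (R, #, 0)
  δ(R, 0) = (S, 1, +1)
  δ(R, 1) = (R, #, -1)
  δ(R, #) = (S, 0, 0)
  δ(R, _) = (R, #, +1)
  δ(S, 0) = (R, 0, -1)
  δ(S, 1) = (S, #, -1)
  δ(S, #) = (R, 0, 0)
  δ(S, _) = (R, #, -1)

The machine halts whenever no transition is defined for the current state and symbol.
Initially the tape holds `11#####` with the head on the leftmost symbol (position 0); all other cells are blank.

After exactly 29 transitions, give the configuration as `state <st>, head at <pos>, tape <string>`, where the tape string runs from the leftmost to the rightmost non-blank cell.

state R, head at -2, tape 00#######

P | __[1]1#####_   read 1 → write #, move +1, go to S
S | __#[1]#####_   read 1 → write #, move -1, go to S
S | __[#]######_   read # → write 0, move 0, go to R
R | __[0]######_   read 0 → write 1, move +1, go to S
S | __1[#]#####_   read # → write 0, move 0, go to R
R | __1[0]#####_   read 0 → write 1, move +1, go to S
S | __11[#]####_   read # → write 0, move 0, go to R
R | __11[0]####_   read 0 → write 1, move +1, go to S
S | __111[#]###_   read # → write 0, move 0, go to R
R | __111[0]###_   read 0 → write 1, move +1, go to S
S | __1111[#]##_   read # → write 0, move 0, go to R
R | __1111[0]##_   read 0 → write 1, move +1, go to S
S | __11111[#]#_   read # → write 0, move 0, go to R
R | __11111[0]#_   read 0 → write 1, move +1, go to S
S | __111111[#]_   read # → write 0, move 0, go to R
R | __111111[0]_   read 0 → write 1, move +1, go to S
S | __1111111[_]   read _ → write #, move -1, go to R
R | __111111[1]#   read 1 → write #, move -1, go to R
R | __11111[1]##   read 1 → write #, move -1, go to R
R | __1111[1]###   read 1 → write #, move -1, go to R
R | __111[1]####   read 1 → write #, move -1, go to R
R | __11[1]#####   read 1 → write #, move -1, go to R
R | __1[1]######   read 1 → write #, move -1, go to R
R | __[1]#######   read 1 → write #, move -1, go to R
R | _[_]########   read _ → write #, move +1, go to R
R | _#[#]#######   read # → write 0, move 0, go to S
S | _#[0]#######   read 0 → write 0, move -1, go to R
R | _[#]0#######   read # → write 0, move 0, go to S
S | _[0]0#######   read 0 → write 0, move -1, go to R
R | [_]00#######
After 29 steps: state R, head at -2, tape 00#######.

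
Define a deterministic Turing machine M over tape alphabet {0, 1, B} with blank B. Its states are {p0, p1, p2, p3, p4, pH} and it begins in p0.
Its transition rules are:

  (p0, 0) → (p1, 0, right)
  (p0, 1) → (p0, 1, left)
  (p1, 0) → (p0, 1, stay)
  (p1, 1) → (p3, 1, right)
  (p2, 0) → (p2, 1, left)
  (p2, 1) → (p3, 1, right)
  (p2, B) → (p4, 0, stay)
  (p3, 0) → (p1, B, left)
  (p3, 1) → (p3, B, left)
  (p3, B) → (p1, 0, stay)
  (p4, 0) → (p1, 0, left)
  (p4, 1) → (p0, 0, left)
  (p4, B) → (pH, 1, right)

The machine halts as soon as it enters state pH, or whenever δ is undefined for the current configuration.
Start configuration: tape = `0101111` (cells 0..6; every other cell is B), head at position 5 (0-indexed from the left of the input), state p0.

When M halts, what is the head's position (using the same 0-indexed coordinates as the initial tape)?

state=p0 head=5 tape=B01011[1]1   (p0,1)→(p0,1,left)
state=p0 head=4 tape=B0101[1]11   (p0,1)→(p0,1,left)
state=p0 head=3 tape=B010[1]111   (p0,1)→(p0,1,left)
state=p0 head=2 tape=B01[0]1111   (p0,0)→(p1,0,right)
state=p1 head=3 tape=B010[1]111   (p1,1)→(p3,1,right)
state=p3 head=4 tape=B0101[1]11   (p3,1)→(p3,B,left)
state=p3 head=3 tape=B010[1]B11   (p3,1)→(p3,B,left)
state=p3 head=2 tape=B01[0]BB11   (p3,0)→(p1,B,left)
state=p1 head=1 tape=B0[1]BBB11   (p1,1)→(p3,1,right)
state=p3 head=2 tape=B01[B]BB11   (p3,B)→(p1,0,stay)
state=p1 head=2 tape=B01[0]BB11   (p1,0)→(p0,1,stay)
state=p0 head=2 tape=B01[1]BB11   (p0,1)→(p0,1,left)
state=p0 head=1 tape=B0[1]1BB11   (p0,1)→(p0,1,left)
state=p0 head=0 tape=B[0]11BB11   (p0,0)→(p1,0,right)
state=p1 head=1 tape=B0[1]1BB11   (p1,1)→(p3,1,right)
state=p3 head=2 tape=B01[1]BB11   (p3,1)→(p3,B,left)
state=p3 head=1 tape=B0[1]BBB11   (p3,1)→(p3,B,left)
state=p3 head=0 tape=B[0]BBBB11   (p3,0)→(p1,B,left)
state=p1 head=-1 tape=[B]BBBBB11
At halt the head is at cell -1.

-1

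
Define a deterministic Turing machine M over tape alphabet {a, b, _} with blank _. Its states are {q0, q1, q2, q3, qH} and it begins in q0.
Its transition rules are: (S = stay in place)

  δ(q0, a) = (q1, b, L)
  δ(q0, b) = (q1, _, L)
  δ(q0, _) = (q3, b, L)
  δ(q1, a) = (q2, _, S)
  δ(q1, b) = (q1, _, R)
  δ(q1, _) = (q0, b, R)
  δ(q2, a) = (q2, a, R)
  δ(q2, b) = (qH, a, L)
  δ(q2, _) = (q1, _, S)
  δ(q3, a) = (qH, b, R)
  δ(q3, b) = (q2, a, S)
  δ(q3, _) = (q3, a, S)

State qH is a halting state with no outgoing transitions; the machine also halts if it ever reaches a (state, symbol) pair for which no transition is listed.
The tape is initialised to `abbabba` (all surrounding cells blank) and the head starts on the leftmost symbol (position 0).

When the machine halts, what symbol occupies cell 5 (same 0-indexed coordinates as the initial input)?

q0 | _[a]bbabba_   read a → write b, move L, go to q1
q1 | [_]bbbabba_   read _ → write b, move R, go to q0
q0 | b[b]bbabba_   read b → write _, move L, go to q1
q1 | [b]_bbabba_   read b → write _, move R, go to q1
q1 | _[_]bbabba_   read _ → write b, move R, go to q0
q0 | _b[b]babba_   read b → write _, move L, go to q1
q1 | _[b]_babba_   read b → write _, move R, go to q1
q1 | __[_]babba_   read _ → write b, move R, go to q0
q0 | __b[b]abba_   read b → write _, move L, go to q1
q1 | __[b]_abba_   read b → write _, move R, go to q1
q1 | ___[_]abba_   read _ → write b, move R, go to q0
q0 | ___b[a]bba_   read a → write b, move L, go to q1
q1 | ___[b]bbba_   read b → write _, move R, go to q1
q1 | ____[b]bba_   read b → write _, move R, go to q1
q1 | _____[b]ba_   read b → write _, move R, go to q1
q1 | ______[b]a_   read b → write _, move R, go to q1
q1 | _______[a]_   read a → write _, move S, go to q2
q2 | _______[_]_   read _ → write _, move S, go to q1
q1 | _______[_]_   read _ → write b, move R, go to q0
q0 | _______b[_]   read _ → write b, move L, go to q3
q3 | _______[b]b   read b → write a, move S, go to q2
q2 | _______[a]b   read a → write a, move R, go to q2
q2 | _______a[b]   read b → write a, move L, go to qH
qH | _______[a]a
Cell 5 holds _ when M halts.

_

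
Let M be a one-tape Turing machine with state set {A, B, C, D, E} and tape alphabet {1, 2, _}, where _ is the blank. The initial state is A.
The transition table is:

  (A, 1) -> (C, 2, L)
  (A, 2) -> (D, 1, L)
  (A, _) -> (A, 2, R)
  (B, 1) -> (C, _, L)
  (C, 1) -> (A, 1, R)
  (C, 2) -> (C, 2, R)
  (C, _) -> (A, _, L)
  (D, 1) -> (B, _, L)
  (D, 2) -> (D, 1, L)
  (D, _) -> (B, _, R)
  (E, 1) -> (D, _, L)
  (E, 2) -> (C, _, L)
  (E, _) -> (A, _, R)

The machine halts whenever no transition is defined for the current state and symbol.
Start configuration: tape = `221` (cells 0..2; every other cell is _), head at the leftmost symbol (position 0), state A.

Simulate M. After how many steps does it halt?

25

A | ____[2]21   read 2 → write 1, move L, go to D
D | ___[_]121   read _ → write _, move R, go to B
B | ____[1]21   read 1 → write _, move L, go to C
C | ___[_]_21   read _ → write _, move L, go to A
A | __[_]__21   read _ → write 2, move R, go to A
A | __2[_]_21   read _ → write 2, move R, go to A
A | __22[_]21   read _ → write 2, move R, go to A
A | __222[2]1   read 2 → write 1, move L, go to D
D | __22[2]11   read 2 → write 1, move L, go to D
D | __2[2]111   read 2 → write 1, move L, go to D
D | __[2]1111   read 2 → write 1, move L, go to D
D | _[_]11111   read _ → write _, move R, go to B
B | __[1]1111   read 1 → write _, move L, go to C
C | _[_]_1111   read _ → write _, move L, go to A
A | [_]__1111   read _ → write 2, move R, go to A
A | 2[_]_1111   read _ → write 2, move R, go to A
A | 22[_]1111   read _ → write 2, move R, go to A
A | 222[1]111   read 1 → write 2, move L, go to C
C | 22[2]2111   read 2 → write 2, move R, go to C
C | 222[2]111   read 2 → write 2, move R, go to C
C | 2222[1]11   read 1 → write 1, move R, go to A
A | 22221[1]1   read 1 → write 2, move L, go to C
C | 2222[1]21   read 1 → write 1, move R, go to A
A | 22221[2]1   read 2 → write 1, move L, go to D
D | 2222[1]11   read 1 → write _, move L, go to B
B | 222[2]_11
M halts after 25 transitions.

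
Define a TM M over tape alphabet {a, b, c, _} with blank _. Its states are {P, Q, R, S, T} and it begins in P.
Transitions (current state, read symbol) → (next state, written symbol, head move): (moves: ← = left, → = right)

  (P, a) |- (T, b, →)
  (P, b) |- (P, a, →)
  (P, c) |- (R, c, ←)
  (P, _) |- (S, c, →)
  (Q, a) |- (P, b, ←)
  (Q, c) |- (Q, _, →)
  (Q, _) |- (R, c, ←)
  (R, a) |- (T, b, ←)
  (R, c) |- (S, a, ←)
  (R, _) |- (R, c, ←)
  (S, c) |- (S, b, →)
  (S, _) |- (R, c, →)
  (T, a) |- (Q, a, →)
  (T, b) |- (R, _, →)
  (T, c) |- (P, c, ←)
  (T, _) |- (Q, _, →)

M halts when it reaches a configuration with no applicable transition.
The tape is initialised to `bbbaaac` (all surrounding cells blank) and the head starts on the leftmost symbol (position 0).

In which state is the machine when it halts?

R

state=P head=0 tape=[b]bbaaac   (P,b)→(P,a,→)
state=P head=1 tape=a[b]baaac   (P,b)→(P,a,→)
state=P head=2 tape=aa[b]aaac   (P,b)→(P,a,→)
state=P head=3 tape=aaa[a]aac   (P,a)→(T,b,→)
state=T head=4 tape=aaab[a]ac   (T,a)→(Q,a,→)
state=Q head=5 tape=aaaba[a]c   (Q,a)→(P,b,←)
state=P head=4 tape=aaab[a]bc   (P,a)→(T,b,→)
state=T head=5 tape=aaabb[b]c   (T,b)→(R,_,→)
state=R head=6 tape=aaabb_[c]   (R,c)→(S,a,←)
state=S head=5 tape=aaabb[_]a   (S,_)→(R,c,→)
state=R head=6 tape=aaabbc[a]   (R,a)→(T,b,←)
state=T head=5 tape=aaabb[c]b   (T,c)→(P,c,←)
state=P head=4 tape=aaab[b]cb   (P,b)→(P,a,→)
state=P head=5 tape=aaaba[c]b   (P,c)→(R,c,←)
state=R head=4 tape=aaab[a]cb   (R,a)→(T,b,←)
state=T head=3 tape=aaa[b]bcb   (T,b)→(R,_,→)
state=R head=4 tape=aaa_[b]cb
No transition is defined for (R, b); M halts in state R.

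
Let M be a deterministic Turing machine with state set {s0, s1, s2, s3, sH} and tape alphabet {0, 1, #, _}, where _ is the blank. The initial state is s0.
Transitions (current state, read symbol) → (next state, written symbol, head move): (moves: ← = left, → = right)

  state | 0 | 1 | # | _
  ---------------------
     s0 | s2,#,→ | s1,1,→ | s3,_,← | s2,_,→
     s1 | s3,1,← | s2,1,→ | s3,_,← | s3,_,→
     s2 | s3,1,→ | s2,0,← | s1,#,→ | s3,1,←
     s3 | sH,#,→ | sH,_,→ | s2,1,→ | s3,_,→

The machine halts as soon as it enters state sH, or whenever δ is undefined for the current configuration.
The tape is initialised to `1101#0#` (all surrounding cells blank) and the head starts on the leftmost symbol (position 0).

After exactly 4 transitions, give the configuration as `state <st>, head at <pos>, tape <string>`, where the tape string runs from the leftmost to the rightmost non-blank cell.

state sH, head at 4, tape 111_#0#

s0 | [1]101#0#   read 1 → write 1, move →, go to s1
s1 | 1[1]01#0#   read 1 → write 1, move →, go to s2
s2 | 11[0]1#0#   read 0 → write 1, move →, go to s3
s3 | 111[1]#0#   read 1 → write _, move →, go to sH
sH | 111_[#]0#
After 4 steps: state sH, head at 4, tape 111_#0#.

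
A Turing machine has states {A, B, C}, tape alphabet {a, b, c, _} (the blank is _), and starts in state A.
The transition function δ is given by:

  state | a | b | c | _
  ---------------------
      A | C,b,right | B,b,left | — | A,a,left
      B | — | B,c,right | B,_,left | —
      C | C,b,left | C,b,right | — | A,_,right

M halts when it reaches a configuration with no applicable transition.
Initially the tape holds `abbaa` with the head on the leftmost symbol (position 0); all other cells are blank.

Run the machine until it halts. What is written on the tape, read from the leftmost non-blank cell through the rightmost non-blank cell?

A | [a]bbaa__   read a → write b, move right, go to C
C | b[b]baa__   read b → write b, move right, go to C
C | bb[b]aa__   read b → write b, move right, go to C
C | bbb[a]a__   read a → write b, move left, go to C
C | bb[b]ba__   read b → write b, move right, go to C
C | bbb[b]a__   read b → write b, move right, go to C
C | bbbb[a]__   read a → write b, move left, go to C
C | bbb[b]b__   read b → write b, move right, go to C
C | bbbb[b]__   read b → write b, move right, go to C
C | bbbbb[_]_   read _ → write _, move right, go to A
A | bbbbb_[_]   read _ → write a, move left, go to A
A | bbbbb[_]a   read _ → write a, move left, go to A
A | bbbb[b]aa   read b → write b, move left, go to B
B | bbb[b]baa   read b → write c, move right, go to B
B | bbbc[b]aa   read b → write c, move right, go to B
B | bbbcc[a]a
The non-blank tape span at halt is bbbccaa.

bbbccaa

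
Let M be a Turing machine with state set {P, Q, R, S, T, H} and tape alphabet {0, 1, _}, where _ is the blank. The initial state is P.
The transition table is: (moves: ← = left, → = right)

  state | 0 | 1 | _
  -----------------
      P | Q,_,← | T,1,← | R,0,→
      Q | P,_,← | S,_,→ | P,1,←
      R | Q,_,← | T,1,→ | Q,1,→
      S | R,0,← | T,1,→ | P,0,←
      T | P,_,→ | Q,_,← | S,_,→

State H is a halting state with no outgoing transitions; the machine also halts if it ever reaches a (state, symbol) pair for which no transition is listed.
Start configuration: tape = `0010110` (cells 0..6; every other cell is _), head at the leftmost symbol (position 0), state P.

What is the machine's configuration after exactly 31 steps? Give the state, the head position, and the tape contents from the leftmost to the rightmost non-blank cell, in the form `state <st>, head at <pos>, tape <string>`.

state T, head at -3, tape 111_10110

state=P head=0 tape=___[0]010110   (P,0)→(Q,_,←)
state=Q head=-1 tape=__[_]_010110   (Q,_)→(P,1,←)
state=P head=-2 tape=_[_]1_010110   (P,_)→(R,0,→)
state=R head=-1 tape=_0[1]_010110   (R,1)→(T,1,→)
state=T head=0 tape=_01[_]010110   (T,_)→(S,_,→)
state=S head=1 tape=_01_[0]10110   (S,0)→(R,0,←)
state=R head=0 tape=_01[_]010110   (R,_)→(Q,1,→)
state=Q head=1 tape=_011[0]10110   (Q,0)→(P,_,←)
state=P head=0 tape=_01[1]_10110   (P,1)→(T,1,←)
state=T head=-1 tape=_0[1]1_10110   (T,1)→(Q,_,←)
state=Q head=-2 tape=_[0]_1_10110   (Q,0)→(P,_,←)
state=P head=-3 tape=[_]__1_10110   (P,_)→(R,0,→)
state=R head=-2 tape=0[_]_1_10110   (R,_)→(Q,1,→)
state=Q head=-1 tape=01[_]1_10110   (Q,_)→(P,1,←)
state=P head=-2 tape=0[1]11_10110   (P,1)→(T,1,←)
state=T head=-3 tape=[0]111_10110   (T,0)→(P,_,→)
state=P head=-2 tape=_[1]11_10110   (P,1)→(T,1,←)
state=T head=-3 tape=[_]111_10110   (T,_)→(S,_,→)
state=S head=-2 tape=_[1]11_10110   (S,1)→(T,1,→)
state=T head=-1 tape=_1[1]1_10110   (T,1)→(Q,_,←)
state=Q head=-2 tape=_[1]_1_10110   (Q,1)→(S,_,→)
state=S head=-1 tape=__[_]1_10110   (S,_)→(P,0,←)
state=P head=-2 tape=_[_]01_10110   (P,_)→(R,0,→)
state=R head=-1 tape=_0[0]1_10110   (R,0)→(Q,_,←)
state=Q head=-2 tape=_[0]_1_10110   (Q,0)→(P,_,←)
state=P head=-3 tape=[_]__1_10110   (P,_)→(R,0,→)
state=R head=-2 tape=0[_]_1_10110   (R,_)→(Q,1,→)
state=Q head=-1 tape=01[_]1_10110   (Q,_)→(P,1,←)
state=P head=-2 tape=0[1]11_10110   (P,1)→(T,1,←)
state=T head=-3 tape=[0]111_10110   (T,0)→(P,_,→)
state=P head=-2 tape=_[1]11_10110   (P,1)→(T,1,←)
state=T head=-3 tape=[_]111_10110
After 31 steps: state T, head at -3, tape 111_10110.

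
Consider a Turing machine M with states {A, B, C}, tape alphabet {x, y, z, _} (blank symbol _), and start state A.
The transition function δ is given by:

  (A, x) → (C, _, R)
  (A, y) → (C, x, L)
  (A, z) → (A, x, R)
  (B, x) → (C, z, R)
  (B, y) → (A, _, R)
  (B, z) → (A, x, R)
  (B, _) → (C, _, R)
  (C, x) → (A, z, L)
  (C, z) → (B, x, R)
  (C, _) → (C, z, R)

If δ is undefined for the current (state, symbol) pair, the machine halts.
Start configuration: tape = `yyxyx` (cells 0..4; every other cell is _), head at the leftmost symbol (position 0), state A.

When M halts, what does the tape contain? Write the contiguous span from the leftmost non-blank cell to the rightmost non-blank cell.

A | _[y]yxyx_   read y → write x, move L, go to C
C | [_]xyxyx_   read _ → write z, move R, go to C
C | z[x]yxyx_   read x → write z, move L, go to A
A | [z]zyxyx_   read z → write x, move R, go to A
A | x[z]yxyx_   read z → write x, move R, go to A
A | xx[y]xyx_   read y → write x, move L, go to C
C | x[x]xxyx_   read x → write z, move L, go to A
A | [x]zxxyx_   read x → write _, move R, go to C
C | _[z]xxyx_   read z → write x, move R, go to B
B | _x[x]xyx_   read x → write z, move R, go to C
C | _xz[x]yx_   read x → write z, move L, go to A
A | _x[z]zyx_   read z → write x, move R, go to A
A | _xx[z]yx_   read z → write x, move R, go to A
A | _xxx[y]x_   read y → write x, move L, go to C
C | _xx[x]xx_   read x → write z, move L, go to A
A | _x[x]zxx_   read x → write _, move R, go to C
C | _x_[z]xx_   read z → write x, move R, go to B
B | _x_x[x]x_   read x → write z, move R, go to C
C | _x_xz[x]_   read x → write z, move L, go to A
A | _x_x[z]z_   read z → write x, move R, go to A
A | _x_xx[z]_   read z → write x, move R, go to A
A | _x_xxx[_]
The non-blank tape span at halt is x_xxx.

x_xxx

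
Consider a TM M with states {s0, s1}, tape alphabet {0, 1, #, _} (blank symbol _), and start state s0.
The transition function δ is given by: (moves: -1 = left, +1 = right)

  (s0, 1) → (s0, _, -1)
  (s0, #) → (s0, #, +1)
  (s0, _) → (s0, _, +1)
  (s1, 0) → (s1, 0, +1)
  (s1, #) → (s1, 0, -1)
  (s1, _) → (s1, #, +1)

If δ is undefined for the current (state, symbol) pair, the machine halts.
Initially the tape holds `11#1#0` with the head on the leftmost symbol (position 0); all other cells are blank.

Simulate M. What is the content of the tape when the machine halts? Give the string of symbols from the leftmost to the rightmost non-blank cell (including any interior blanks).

state=s0 head=0 tape=_[1]1#1#0   (s0,1)→(s0,_,-1)
state=s0 head=-1 tape=[_]_1#1#0   (s0,_)→(s0,_,+1)
state=s0 head=0 tape=_[_]1#1#0   (s0,_)→(s0,_,+1)
state=s0 head=1 tape=__[1]#1#0   (s0,1)→(s0,_,-1)
state=s0 head=0 tape=_[_]_#1#0   (s0,_)→(s0,_,+1)
state=s0 head=1 tape=__[_]#1#0   (s0,_)→(s0,_,+1)
state=s0 head=2 tape=___[#]1#0   (s0,#)→(s0,#,+1)
state=s0 head=3 tape=___#[1]#0   (s0,1)→(s0,_,-1)
state=s0 head=2 tape=___[#]_#0   (s0,#)→(s0,#,+1)
state=s0 head=3 tape=___#[_]#0   (s0,_)→(s0,_,+1)
state=s0 head=4 tape=___#_[#]0   (s0,#)→(s0,#,+1)
state=s0 head=5 tape=___#_#[0]
The non-blank tape span at halt is #_#0.

#_#0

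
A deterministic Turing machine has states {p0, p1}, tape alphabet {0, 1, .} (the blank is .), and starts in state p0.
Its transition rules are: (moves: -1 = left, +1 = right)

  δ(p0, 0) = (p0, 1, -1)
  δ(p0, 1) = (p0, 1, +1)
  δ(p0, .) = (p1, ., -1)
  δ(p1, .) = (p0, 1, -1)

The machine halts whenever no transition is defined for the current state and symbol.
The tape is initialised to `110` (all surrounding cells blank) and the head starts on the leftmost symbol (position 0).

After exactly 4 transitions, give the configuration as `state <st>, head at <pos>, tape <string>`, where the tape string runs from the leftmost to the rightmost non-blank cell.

state=p0 head=0 tape=[1]10   (p0,1)→(p0,1,+1)
state=p0 head=1 tape=1[1]0   (p0,1)→(p0,1,+1)
state=p0 head=2 tape=11[0]   (p0,0)→(p0,1,-1)
state=p0 head=1 tape=1[1]1   (p0,1)→(p0,1,+1)
state=p0 head=2 tape=11[1]
After 4 steps: state p0, head at 2, tape 111.

state p0, head at 2, tape 111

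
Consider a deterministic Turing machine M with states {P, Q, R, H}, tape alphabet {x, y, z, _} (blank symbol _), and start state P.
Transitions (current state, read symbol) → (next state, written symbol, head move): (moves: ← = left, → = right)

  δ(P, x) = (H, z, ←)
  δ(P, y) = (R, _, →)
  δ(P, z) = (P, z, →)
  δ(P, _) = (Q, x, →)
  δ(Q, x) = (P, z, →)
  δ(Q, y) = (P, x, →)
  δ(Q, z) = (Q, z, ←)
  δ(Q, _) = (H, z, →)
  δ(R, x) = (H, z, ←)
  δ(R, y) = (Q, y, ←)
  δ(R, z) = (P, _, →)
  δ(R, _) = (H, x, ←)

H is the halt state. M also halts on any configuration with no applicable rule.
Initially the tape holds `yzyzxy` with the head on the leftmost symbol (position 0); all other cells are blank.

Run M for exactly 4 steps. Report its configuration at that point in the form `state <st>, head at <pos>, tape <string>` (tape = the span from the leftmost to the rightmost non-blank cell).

P | [y]zyzxy   read y → write _, move →, go to R
R | _[z]yzxy   read z → write _, move →, go to P
P | __[y]zxy   read y → write _, move →, go to R
R | ___[z]xy   read z → write _, move →, go to P
P | ____[x]y
After 4 steps: state P, head at 4, tape xy.

state P, head at 4, tape xy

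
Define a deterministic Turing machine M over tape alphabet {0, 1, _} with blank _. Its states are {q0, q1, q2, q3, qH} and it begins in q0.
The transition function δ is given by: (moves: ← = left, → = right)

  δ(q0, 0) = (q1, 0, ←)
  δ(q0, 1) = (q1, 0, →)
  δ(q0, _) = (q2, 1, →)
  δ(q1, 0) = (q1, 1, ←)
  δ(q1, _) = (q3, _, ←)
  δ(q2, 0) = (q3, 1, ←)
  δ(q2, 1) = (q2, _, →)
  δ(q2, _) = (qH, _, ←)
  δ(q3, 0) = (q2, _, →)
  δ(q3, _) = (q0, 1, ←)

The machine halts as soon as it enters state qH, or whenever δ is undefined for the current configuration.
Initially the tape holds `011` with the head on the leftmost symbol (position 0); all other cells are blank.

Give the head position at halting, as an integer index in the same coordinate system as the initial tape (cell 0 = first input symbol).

-2

state=q0 head=0 tape=___[0]11   (q0,0)→(q1,0,←)
state=q1 head=-1 tape=__[_]011   (q1,_)→(q3,_,←)
state=q3 head=-2 tape=_[_]_011   (q3,_)→(q0,1,←)
state=q0 head=-3 tape=[_]1_011   (q0,_)→(q2,1,→)
state=q2 head=-2 tape=1[1]_011   (q2,1)→(q2,_,→)
state=q2 head=-1 tape=1_[_]011   (q2,_)→(qH,_,←)
state=qH head=-2 tape=1[_]_011
At halt the head is at cell -2.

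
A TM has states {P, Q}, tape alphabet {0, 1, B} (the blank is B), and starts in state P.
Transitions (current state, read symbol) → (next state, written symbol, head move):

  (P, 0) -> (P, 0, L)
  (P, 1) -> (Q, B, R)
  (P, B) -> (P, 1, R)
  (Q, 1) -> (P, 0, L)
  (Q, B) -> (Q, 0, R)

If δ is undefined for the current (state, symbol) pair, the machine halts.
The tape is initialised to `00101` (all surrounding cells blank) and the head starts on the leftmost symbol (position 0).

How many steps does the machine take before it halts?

4

P | B[0]0101   read 0 → write 0, move L, go to P
P | [B]00101   read B → write 1, move R, go to P
P | 1[0]0101   read 0 → write 0, move L, go to P
P | [1]00101   read 1 → write B, move R, go to Q
Q | B[0]0101
M halts after 4 transitions.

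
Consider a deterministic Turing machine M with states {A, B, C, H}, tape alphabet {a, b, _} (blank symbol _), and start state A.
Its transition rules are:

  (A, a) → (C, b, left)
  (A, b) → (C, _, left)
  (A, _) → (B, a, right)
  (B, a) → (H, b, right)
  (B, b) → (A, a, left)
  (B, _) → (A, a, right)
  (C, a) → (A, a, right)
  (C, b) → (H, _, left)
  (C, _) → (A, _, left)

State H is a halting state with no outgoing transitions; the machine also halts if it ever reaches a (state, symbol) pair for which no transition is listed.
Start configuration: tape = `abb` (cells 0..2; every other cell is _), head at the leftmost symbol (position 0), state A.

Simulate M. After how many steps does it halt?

14

state=A head=0 tape=__[a]bb   (A,a)→(C,b,left)
state=C head=-1 tape=_[_]bbb   (C,_)→(A,_,left)
state=A head=-2 tape=[_]_bbb   (A,_)→(B,a,right)
state=B head=-1 tape=a[_]bbb   (B,_)→(A,a,right)
state=A head=0 tape=aa[b]bb   (A,b)→(C,_,left)
state=C head=-1 tape=a[a]_bb   (C,a)→(A,a,right)
state=A head=0 tape=aa[_]bb   (A,_)→(B,a,right)
state=B head=1 tape=aaa[b]b   (B,b)→(A,a,left)
state=A head=0 tape=aa[a]ab   (A,a)→(C,b,left)
state=C head=-1 tape=a[a]bab   (C,a)→(A,a,right)
state=A head=0 tape=aa[b]ab   (A,b)→(C,_,left)
state=C head=-1 tape=a[a]_ab   (C,a)→(A,a,right)
state=A head=0 tape=aa[_]ab   (A,_)→(B,a,right)
state=B head=1 tape=aaa[a]b   (B,a)→(H,b,right)
state=H head=2 tape=aaab[b]
M halts after 14 transitions.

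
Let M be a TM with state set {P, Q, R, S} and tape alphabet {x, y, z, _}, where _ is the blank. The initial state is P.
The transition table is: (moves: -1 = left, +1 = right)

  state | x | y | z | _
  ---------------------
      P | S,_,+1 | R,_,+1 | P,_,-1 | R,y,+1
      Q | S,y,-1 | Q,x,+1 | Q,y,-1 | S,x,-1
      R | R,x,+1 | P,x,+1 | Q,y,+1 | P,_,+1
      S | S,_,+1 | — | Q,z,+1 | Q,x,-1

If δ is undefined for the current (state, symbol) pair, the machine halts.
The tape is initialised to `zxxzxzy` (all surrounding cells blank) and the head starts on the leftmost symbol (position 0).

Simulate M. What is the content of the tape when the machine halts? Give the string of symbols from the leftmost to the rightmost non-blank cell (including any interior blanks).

y___z_yxxx

state=P head=0 tape=_[z]xxzxzy__   (P,z)→(P,_,-1)
state=P head=-1 tape=[_]_xxzxzy__   (P,_)→(R,y,+1)
state=R head=0 tape=y[_]xxzxzy__   (R,_)→(P,_,+1)
state=P head=1 tape=y_[x]xzxzy__   (P,x)→(S,_,+1)
state=S head=2 tape=y__[x]zxzy__   (S,x)→(S,_,+1)
state=S head=3 tape=y___[z]xzy__   (S,z)→(Q,z,+1)
state=Q head=4 tape=y___z[x]zy__   (Q,x)→(S,y,-1)
state=S head=3 tape=y___[z]yzy__   (S,z)→(Q,z,+1)
state=Q head=4 tape=y___z[y]zy__   (Q,y)→(Q,x,+1)
state=Q head=5 tape=y___zx[z]y__   (Q,z)→(Q,y,-1)
state=Q head=4 tape=y___z[x]yy__   (Q,x)→(S,y,-1)
state=S head=3 tape=y___[z]yyy__   (S,z)→(Q,z,+1)
state=Q head=4 tape=y___z[y]yy__   (Q,y)→(Q,x,+1)
state=Q head=5 tape=y___zx[y]y__   (Q,y)→(Q,x,+1)
state=Q head=6 tape=y___zxx[y]__   (Q,y)→(Q,x,+1)
state=Q head=7 tape=y___zxxx[_]_   (Q,_)→(S,x,-1)
state=S head=6 tape=y___zxx[x]x_   (S,x)→(S,_,+1)
state=S head=7 tape=y___zxx_[x]_   (S,x)→(S,_,+1)
state=S head=8 tape=y___zxx__[_]   (S,_)→(Q,x,-1)
state=Q head=7 tape=y___zxx_[_]x   (Q,_)→(S,x,-1)
state=S head=6 tape=y___zxx[_]xx   (S,_)→(Q,x,-1)
state=Q head=5 tape=y___zx[x]xxx   (Q,x)→(S,y,-1)
state=S head=4 tape=y___z[x]yxxx   (S,x)→(S,_,+1)
state=S head=5 tape=y___z_[y]xxx
The non-blank tape span at halt is y___z_yxxx.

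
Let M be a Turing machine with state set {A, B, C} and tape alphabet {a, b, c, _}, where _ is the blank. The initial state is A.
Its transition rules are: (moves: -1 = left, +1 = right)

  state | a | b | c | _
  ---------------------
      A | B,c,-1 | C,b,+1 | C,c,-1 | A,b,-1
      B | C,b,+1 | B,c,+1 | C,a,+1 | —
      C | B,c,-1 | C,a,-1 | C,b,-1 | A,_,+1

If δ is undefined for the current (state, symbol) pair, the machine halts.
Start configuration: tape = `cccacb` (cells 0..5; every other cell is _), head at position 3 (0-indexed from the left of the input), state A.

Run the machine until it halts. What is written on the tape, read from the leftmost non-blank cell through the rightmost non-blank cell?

A | _ccc[a]cb   read a → write c, move -1, go to B
B | _cc[c]ccb   read c → write a, move +1, go to C
C | _cca[c]cb   read c → write b, move -1, go to C
C | _cc[a]bcb   read a → write c, move -1, go to B
B | _c[c]cbcb   read c → write a, move +1, go to C
C | _ca[c]bcb   read c → write b, move -1, go to C
C | _c[a]bbcb   read a → write c, move -1, go to B
B | _[c]cbbcb   read c → write a, move +1, go to C
C | _a[c]bbcb   read c → write b, move -1, go to C
C | _[a]bbbcb   read a → write c, move -1, go to B
B | [_]cbbbcb
The non-blank tape span at halt is cbbbcb.

cbbbcb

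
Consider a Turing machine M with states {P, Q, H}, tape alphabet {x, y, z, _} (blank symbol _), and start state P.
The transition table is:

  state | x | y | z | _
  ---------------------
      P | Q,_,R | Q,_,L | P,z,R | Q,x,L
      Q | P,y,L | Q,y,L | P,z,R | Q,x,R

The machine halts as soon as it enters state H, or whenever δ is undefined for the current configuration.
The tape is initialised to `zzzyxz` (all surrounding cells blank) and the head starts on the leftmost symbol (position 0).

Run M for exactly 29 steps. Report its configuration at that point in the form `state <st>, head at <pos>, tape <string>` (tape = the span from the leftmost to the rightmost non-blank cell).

state P, head at 3, tape zzz_yz

P | [z]zzyxz   read z → write z, move R, go to P
P | z[z]zyxz   read z → write z, move R, go to P
P | zz[z]yxz   read z → write z, move R, go to P
P | zzz[y]xz   read y → write _, move L, go to Q
Q | zz[z]_xz   read z → write z, move R, go to P
P | zzz[_]xz   read _ → write x, move L, go to Q
Q | zz[z]xxz   read z → write z, move R, go to P
P | zzz[x]xz   read x → write _, move R, go to Q
Q | zzz_[x]z   read x → write y, move L, go to P
P | zzz[_]yz   read _ → write x, move L, go to Q
Q | zz[z]xyz   read z → write z, move R, go to P
P | zzz[x]yz   read x → write _, move R, go to Q
Q | zzz_[y]z   read y → write y, move L, go to Q
Q | zzz[_]yz   read _ → write x, move R, go to Q
Q | zzzx[y]z   read y → write y, move L, go to Q
Q | zzz[x]yz   read x → write y, move L, go to P
P | zz[z]yyz   read z → write z, move R, go to P
P | zzz[y]yz   read y → write _, move L, go to Q
Q | zz[z]_yz   read z → write z, move R, go to P
P | zzz[_]yz   read _ → write x, move L, go to Q
Q | zz[z]xyz   read z → write z, move R, go to P
P | zzz[x]yz   read x → write _, move R, go to Q
Q | zzz_[y]z   read y → write y, move L, go to Q
Q | zzz[_]yz   read _ → write x, move R, go to Q
Q | zzzx[y]z   read y → write y, move L, go to Q
Q | zzz[x]yz   read x → write y, move L, go to P
P | zz[z]yyz   read z → write z, move R, go to P
P | zzz[y]yz   read y → write _, move L, go to Q
Q | zz[z]_yz   read z → write z, move R, go to P
P | zzz[_]yz
After 29 steps: state P, head at 3, tape zzz_yz.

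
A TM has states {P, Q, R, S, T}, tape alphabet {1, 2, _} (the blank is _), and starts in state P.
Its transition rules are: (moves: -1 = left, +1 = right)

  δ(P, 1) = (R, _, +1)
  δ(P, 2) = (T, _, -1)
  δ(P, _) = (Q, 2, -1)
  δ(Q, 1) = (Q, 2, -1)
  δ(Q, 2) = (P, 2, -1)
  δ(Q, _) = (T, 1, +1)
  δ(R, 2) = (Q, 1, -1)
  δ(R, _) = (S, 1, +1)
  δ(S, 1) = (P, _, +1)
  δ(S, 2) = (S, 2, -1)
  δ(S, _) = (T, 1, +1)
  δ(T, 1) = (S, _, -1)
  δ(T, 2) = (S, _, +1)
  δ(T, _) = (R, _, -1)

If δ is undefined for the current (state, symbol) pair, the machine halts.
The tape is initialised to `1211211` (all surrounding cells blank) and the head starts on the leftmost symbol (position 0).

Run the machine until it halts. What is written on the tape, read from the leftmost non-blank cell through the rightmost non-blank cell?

P | [1]211211___   read 1 → write _, move +1, go to R
R | _[2]11211___   read 2 → write 1, move -1, go to Q
Q | [_]111211___   read _ → write 1, move +1, go to T
T | 1[1]11211___   read 1 → write _, move -1, go to S
S | [1]_11211___   read 1 → write _, move +1, go to P
P | _[_]11211___   read _ → write 2, move -1, go to Q
Q | [_]211211___   read _ → write 1, move +1, go to T
T | 1[2]11211___   read 2 → write _, move +1, go to S
S | 1_[1]1211___   read 1 → write _, move +1, go to P
P | 1__[1]211___   read 1 → write _, move +1, go to R
R | 1___[2]11___   read 2 → write 1, move -1, go to Q
Q | 1__[_]111___   read _ → write 1, move +1, go to T
T | 1__1[1]11___   read 1 → write _, move -1, go to S
S | 1__[1]_11___   read 1 → write _, move +1, go to P
P | 1___[_]11___   read _ → write 2, move -1, go to Q
Q | 1__[_]211___   read _ → write 1, move +1, go to T
T | 1__1[2]11___   read 2 → write _, move +1, go to S
S | 1__1_[1]1___   read 1 → write _, move +1, go to P
P | 1__1__[1]___   read 1 → write _, move +1, go to R
R | 1__1___[_]__   read _ → write 1, move +1, go to S
S | 1__1___1[_]_   read _ → write 1, move +1, go to T
T | 1__1___11[_]   read _ → write _, move -1, go to R
R | 1__1___1[1]_
The non-blank tape span at halt is 1__1___11.

1__1___11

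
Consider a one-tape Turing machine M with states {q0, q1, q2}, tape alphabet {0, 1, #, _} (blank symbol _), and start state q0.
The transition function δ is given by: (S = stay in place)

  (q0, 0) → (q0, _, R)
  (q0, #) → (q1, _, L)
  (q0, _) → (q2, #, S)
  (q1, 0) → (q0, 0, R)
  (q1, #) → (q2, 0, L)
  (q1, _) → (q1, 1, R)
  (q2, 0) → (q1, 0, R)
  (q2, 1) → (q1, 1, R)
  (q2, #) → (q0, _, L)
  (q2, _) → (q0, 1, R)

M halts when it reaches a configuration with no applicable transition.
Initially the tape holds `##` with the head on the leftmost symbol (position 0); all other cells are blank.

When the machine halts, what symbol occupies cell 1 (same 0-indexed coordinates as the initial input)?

state=q0 head=0 tape=_[#]#_   (q0,#)→(q1,_,L)
state=q1 head=-1 tape=[_]_#_   (q1,_)→(q1,1,R)
state=q1 head=0 tape=1[_]#_   (q1,_)→(q1,1,R)
state=q1 head=1 tape=11[#]_   (q1,#)→(q2,0,L)
state=q2 head=0 tape=1[1]0_   (q2,1)→(q1,1,R)
state=q1 head=1 tape=11[0]_   (q1,0)→(q0,0,R)
state=q0 head=2 tape=110[_]   (q0,_)→(q2,#,S)
state=q2 head=2 tape=110[#]   (q2,#)→(q0,_,L)
state=q0 head=1 tape=11[0]_   (q0,0)→(q0,_,R)
state=q0 head=2 tape=11_[_]   (q0,_)→(q2,#,S)
state=q2 head=2 tape=11_[#]   (q2,#)→(q0,_,L)
state=q0 head=1 tape=11[_]_   (q0,_)→(q2,#,S)
state=q2 head=1 tape=11[#]_   (q2,#)→(q0,_,L)
state=q0 head=0 tape=1[1]__
Cell 1 holds _ when M halts.

_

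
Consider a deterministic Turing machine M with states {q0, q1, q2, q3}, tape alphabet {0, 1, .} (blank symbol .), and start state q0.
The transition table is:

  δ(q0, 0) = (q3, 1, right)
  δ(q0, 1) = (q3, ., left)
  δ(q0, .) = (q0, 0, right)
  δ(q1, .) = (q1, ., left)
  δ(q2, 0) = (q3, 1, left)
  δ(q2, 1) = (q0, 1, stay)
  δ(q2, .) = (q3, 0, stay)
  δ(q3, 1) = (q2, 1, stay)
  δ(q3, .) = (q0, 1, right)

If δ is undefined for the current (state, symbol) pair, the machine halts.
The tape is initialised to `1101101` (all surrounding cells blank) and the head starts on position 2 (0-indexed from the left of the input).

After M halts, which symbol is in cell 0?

q0 | .11[0]1101   read 0 → write 1, move right, go to q3
q3 | .111[1]101   read 1 → write 1, move stay, go to q2
q2 | .111[1]101   read 1 → write 1, move stay, go to q0
q0 | .111[1]101   read 1 → write ., move left, go to q3
q3 | .11[1].101   read 1 → write 1, move stay, go to q2
q2 | .11[1].101   read 1 → write 1, move stay, go to q0
q0 | .11[1].101   read 1 → write ., move left, go to q3
q3 | .1[1]..101   read 1 → write 1, move stay, go to q2
q2 | .1[1]..101   read 1 → write 1, move stay, go to q0
q0 | .1[1]..101   read 1 → write ., move left, go to q3
q3 | .[1]...101   read 1 → write 1, move stay, go to q2
q2 | .[1]...101   read 1 → write 1, move stay, go to q0
q0 | .[1]...101   read 1 → write ., move left, go to q3
q3 | [.]....101   read . → write 1, move right, go to q0
q0 | 1[.]...101   read . → write 0, move right, go to q0
q0 | 10[.]..101   read . → write 0, move right, go to q0
q0 | 100[.].101   read . → write 0, move right, go to q0
q0 | 1000[.]101   read . → write 0, move right, go to q0
q0 | 10000[1]01   read 1 → write ., move left, go to q3
q3 | 1000[0].01
Cell 0 holds 0 when M halts.

0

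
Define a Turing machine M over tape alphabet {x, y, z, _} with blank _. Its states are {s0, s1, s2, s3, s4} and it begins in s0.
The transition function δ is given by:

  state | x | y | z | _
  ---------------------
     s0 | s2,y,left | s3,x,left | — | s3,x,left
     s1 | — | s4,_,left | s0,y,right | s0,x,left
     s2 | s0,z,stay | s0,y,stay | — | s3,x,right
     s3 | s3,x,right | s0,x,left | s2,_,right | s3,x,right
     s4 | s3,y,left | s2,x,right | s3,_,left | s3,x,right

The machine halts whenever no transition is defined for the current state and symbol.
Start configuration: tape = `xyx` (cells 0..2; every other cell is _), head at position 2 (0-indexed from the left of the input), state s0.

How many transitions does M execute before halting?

state=s0 head=2 tape=xy[x]   (s0,x)→(s2,y,left)
state=s2 head=1 tape=x[y]y   (s2,y)→(s0,y,stay)
state=s0 head=1 tape=x[y]y   (s0,y)→(s3,x,left)
state=s3 head=0 tape=[x]xy   (s3,x)→(s3,x,right)
state=s3 head=1 tape=x[x]y   (s3,x)→(s3,x,right)
state=s3 head=2 tape=xx[y]   (s3,y)→(s0,x,left)
state=s0 head=1 tape=x[x]x   (s0,x)→(s2,y,left)
state=s2 head=0 tape=[x]yx   (s2,x)→(s0,z,stay)
state=s0 head=0 tape=[z]yx
M halts after 8 transitions.

8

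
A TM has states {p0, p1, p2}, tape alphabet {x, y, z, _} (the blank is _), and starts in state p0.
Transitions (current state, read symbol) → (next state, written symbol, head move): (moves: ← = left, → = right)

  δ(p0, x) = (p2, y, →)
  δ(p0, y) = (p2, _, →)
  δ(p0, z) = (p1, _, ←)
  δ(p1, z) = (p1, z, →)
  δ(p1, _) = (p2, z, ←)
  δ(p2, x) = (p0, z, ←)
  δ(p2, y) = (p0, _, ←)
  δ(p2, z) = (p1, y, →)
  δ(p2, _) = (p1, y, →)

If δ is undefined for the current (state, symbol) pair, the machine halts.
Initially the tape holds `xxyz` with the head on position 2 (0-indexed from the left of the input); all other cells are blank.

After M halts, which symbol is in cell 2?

p0 | xx[y]z_   read y → write _, move →, go to p2
p2 | xx_[z]_   read z → write y, move →, go to p1
p1 | xx_y[_]   read _ → write z, move ←, go to p2
p2 | xx_[y]z   read y → write _, move ←, go to p0
p0 | xx[_]_z
Cell 2 holds _ when M halts.

_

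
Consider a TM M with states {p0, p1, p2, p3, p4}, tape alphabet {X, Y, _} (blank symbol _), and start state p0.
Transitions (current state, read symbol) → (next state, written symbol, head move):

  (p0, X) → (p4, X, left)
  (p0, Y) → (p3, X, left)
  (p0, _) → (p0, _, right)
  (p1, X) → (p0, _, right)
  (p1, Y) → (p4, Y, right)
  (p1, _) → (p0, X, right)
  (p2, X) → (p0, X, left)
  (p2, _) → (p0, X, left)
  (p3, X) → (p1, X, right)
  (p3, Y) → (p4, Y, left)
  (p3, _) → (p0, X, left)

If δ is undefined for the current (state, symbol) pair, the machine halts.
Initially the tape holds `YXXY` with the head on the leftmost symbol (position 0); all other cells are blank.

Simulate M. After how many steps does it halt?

4

p0 | __[Y]XXY   read Y → write X, move left, go to p3
p3 | _[_]XXXY   read _ → write X, move left, go to p0
p0 | [_]XXXXY   read _ → write _, move right, go to p0
p0 | _[X]XXXY   read X → write X, move left, go to p4
p4 | [_]XXXXY
M halts after 4 transitions.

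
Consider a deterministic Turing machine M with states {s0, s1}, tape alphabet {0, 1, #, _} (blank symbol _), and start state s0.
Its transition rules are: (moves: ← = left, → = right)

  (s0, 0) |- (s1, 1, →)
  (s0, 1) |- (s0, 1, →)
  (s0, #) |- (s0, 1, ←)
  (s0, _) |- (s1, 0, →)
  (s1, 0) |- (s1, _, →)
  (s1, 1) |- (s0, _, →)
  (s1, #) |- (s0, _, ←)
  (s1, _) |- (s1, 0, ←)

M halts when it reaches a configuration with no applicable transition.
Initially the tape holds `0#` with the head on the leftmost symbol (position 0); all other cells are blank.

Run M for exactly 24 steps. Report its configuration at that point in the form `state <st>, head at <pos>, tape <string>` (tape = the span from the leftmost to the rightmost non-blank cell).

state s1, head at 2, tape 1000

state=s0 head=0 tape=[0]#____   (s0,0)→(s1,1,→)
state=s1 head=1 tape=1[#]____   (s1,#)→(s0,_,←)
state=s0 head=0 tape=[1]_____   (s0,1)→(s0,1,→)
state=s0 head=1 tape=1[_]____   (s0,_)→(s1,0,→)
state=s1 head=2 tape=10[_]___   (s1,_)→(s1,0,←)
state=s1 head=1 tape=1[0]0___   (s1,0)→(s1,_,→)
state=s1 head=2 tape=1_[0]___   (s1,0)→(s1,_,→)
state=s1 head=3 tape=1__[_]__   (s1,_)→(s1,0,←)
state=s1 head=2 tape=1_[_]0__   (s1,_)→(s1,0,←)
state=s1 head=1 tape=1[_]00__   (s1,_)→(s1,0,←)
state=s1 head=0 tape=[1]000__   (s1,1)→(s0,_,→)
state=s0 head=1 tape=_[0]00__   (s0,0)→(s1,1,→)
state=s1 head=2 tape=_1[0]0__   (s1,0)→(s1,_,→)
state=s1 head=3 tape=_1_[0]__   (s1,0)→(s1,_,→)
state=s1 head=4 tape=_1__[_]_   (s1,_)→(s1,0,←)
state=s1 head=3 tape=_1_[_]0_   (s1,_)→(s1,0,←)
state=s1 head=2 tape=_1[_]00_   (s1,_)→(s1,0,←)
state=s1 head=1 tape=_[1]000_   (s1,1)→(s0,_,→)
state=s0 head=2 tape=__[0]00_   (s0,0)→(s1,1,→)
state=s1 head=3 tape=__1[0]0_   (s1,0)→(s1,_,→)
state=s1 head=4 tape=__1_[0]_   (s1,0)→(s1,_,→)
state=s1 head=5 tape=__1__[_]   (s1,_)→(s1,0,←)
state=s1 head=4 tape=__1_[_]0   (s1,_)→(s1,0,←)
state=s1 head=3 tape=__1[_]00   (s1,_)→(s1,0,←)
state=s1 head=2 tape=__[1]000
After 24 steps: state s1, head at 2, tape 1000.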